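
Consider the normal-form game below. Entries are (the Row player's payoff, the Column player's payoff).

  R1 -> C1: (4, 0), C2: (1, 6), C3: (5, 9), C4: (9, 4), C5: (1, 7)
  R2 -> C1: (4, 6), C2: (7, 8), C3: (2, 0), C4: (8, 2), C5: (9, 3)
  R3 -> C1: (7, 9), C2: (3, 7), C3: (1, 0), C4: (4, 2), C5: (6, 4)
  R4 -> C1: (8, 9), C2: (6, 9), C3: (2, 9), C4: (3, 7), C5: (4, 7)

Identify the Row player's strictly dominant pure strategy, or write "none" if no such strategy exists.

none

R1 fails to dominate R2 at C1 (4=4).
R2 fails to dominate R1 at C1 (4=4).
R3 fails to dominate R1 at C3 (1<5).
R4 fails to dominate R1 at C3 (2<5).
No single strategy dominates all the others.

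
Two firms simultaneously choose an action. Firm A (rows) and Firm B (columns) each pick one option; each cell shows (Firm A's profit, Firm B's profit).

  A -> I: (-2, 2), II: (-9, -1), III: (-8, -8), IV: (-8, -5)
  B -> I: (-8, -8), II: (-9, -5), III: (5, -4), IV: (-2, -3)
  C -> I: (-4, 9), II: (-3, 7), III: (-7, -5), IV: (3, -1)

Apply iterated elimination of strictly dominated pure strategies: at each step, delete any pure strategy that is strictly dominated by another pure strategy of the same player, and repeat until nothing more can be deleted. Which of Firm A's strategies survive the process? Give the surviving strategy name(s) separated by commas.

Firm B's strategy III is strictly dominated by IV (A: -5>-8, B: -3>-4, C: -1>-5) and is removed.
Row B is eliminated: C beats it against every remaining column (I: -4>-8, II: -3>-9, IV: 3>-2).
Firm B's strategy II is strictly dominated by I (A: 2>-1, C: 9>7) and is removed.
Firm B's strategy IV is strictly dominated by I (A: 2>-5, C: 9>-1) and is removed.
Row C is eliminated: A beats it against every remaining column (I: -2>-4).
Among the remaining strategies, none is strictly dominated by another pure strategy of the same player, so the elimination stops.
Surviving strategies — Firm A: {A}; Firm B: {I}.

A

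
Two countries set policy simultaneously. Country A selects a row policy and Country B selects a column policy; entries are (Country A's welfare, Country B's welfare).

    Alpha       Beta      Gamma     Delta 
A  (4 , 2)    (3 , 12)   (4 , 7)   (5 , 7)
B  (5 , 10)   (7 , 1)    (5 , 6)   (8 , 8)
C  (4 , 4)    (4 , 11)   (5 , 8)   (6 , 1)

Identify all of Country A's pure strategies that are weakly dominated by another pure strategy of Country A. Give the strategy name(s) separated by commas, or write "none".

A, C

A is weakly dominated by B (Alpha: 5>4, Beta: 7>3, Gamma: 5>4, Delta: 8>5).
B is not dominated — it holds its own against A at Alpha (5>4); C at Alpha (5>4).
C is weakly dominated by B (Alpha: 5>4, Beta: 7>4, Gamma: 5=5, Delta: 8>6).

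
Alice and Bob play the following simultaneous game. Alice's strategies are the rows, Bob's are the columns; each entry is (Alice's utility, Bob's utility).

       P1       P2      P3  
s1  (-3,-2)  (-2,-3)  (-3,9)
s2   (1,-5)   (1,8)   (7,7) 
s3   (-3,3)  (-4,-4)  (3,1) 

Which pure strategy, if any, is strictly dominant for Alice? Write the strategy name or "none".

s2

s2 vs s1: P1: 1>-3, P2: 1>-2, P3: 7>-3.
s2 vs s3: P1: 1>-3, P2: 1>-4, P3: 7>3.
s2 strictly beats every other strategy against every opponent action, so it is strictly dominant.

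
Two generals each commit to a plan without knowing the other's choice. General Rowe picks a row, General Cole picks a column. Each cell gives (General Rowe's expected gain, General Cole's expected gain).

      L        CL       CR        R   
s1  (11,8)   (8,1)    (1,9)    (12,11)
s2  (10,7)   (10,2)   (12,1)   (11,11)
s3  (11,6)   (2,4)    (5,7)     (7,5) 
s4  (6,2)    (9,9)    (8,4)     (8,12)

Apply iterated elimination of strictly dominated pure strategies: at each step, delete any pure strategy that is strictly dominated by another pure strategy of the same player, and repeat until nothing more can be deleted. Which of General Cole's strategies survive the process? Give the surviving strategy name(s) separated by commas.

For General Rowe, s2 strictly dominates s4 on the remaining columns (L: 10>6, CL: 10>9, CR: 12>8, R: 11>8); eliminate s4.
Column CL is eliminated: L beats it against every remaining row (s1: 8>1, s2: 7>2, s3: 6>4).
Among the remaining strategies, none is strictly dominated by another pure strategy of the same player, so the elimination stops.
Surviving strategies — General Rowe: {s1, s2, s3}; General Cole: {L, CR, R}.

L, CR, R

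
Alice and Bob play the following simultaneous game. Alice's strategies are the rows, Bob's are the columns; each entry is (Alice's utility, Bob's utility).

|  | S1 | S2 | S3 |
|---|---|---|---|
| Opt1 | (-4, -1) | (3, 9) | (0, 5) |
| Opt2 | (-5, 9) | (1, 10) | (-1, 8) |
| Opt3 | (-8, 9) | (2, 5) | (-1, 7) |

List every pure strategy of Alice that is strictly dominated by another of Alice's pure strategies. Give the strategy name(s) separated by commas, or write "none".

Opt2, Opt3

Opt1: no other strategy beats it everywhere (Opt2 at S1 (-4>-5); Opt3 at S1 (-4>-8)).
Opt2: dominated, since Opt1 does at least as well everywhere (S1: -4>-5, S2: 3>1, S3: 0>-1).
Opt3 is strictly dominated by Opt1 (S1: -4>-8, S2: 3>2, S3: 0>-1).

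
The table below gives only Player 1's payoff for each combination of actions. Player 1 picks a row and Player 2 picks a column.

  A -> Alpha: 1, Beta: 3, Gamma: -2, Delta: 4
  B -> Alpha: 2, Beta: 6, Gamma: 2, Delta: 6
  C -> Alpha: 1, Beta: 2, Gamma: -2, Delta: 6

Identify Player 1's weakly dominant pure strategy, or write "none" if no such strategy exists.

B vs A: Alpha: 2>1, Beta: 6>3, Gamma: 2>-2, Delta: 6>4.
B vs C: Alpha: 2>1, Beta: 6>2, Gamma: 2>-2, Delta: 6=6.
B is at least as good as every other strategy against every opponent action, so it is weakly dominant.

B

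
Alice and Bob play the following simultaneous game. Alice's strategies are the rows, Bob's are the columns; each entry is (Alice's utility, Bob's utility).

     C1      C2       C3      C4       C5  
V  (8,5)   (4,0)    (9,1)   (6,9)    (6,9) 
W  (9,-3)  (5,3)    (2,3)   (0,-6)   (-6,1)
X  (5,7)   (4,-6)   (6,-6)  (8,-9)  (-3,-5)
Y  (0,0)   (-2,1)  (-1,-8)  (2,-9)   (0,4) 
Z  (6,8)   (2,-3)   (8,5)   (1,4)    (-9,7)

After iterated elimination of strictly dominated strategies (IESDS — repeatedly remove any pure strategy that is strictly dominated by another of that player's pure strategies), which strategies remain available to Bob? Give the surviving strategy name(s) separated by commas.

Row Y is eliminated: V beats it against every remaining column (C1: 8>0, C2: 4>-2, C3: 9>-1, C4: 6>2, C5: 6>0).
For Alice, V strictly dominates Z on the remaining columns (C1: 8>6, C2: 4>2, C3: 9>8, C4: 6>1, C5: 6>-9); eliminate Z.
Among the remaining strategies, none is strictly dominated by another pure strategy of the same player, so the elimination stops.
Surviving strategies — Alice: {V, W, X}; Bob: {C1, C2, C3, C4, C5}.

C1, C2, C3, C4, C5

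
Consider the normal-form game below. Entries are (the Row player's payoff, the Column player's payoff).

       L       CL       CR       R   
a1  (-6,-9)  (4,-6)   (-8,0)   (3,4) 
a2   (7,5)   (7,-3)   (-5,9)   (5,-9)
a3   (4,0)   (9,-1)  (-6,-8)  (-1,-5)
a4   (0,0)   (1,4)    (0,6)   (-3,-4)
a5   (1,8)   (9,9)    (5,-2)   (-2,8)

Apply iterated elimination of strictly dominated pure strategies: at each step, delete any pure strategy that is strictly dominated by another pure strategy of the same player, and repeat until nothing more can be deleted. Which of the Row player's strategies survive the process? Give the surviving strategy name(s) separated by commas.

For the Row player, a2 strictly dominates a1 on the remaining columns (L: 7>-6, CL: 7>4, CR: -5>-8, R: 5>3); eliminate a1.
Row a4 is eliminated: a5 beats it against every remaining column (L: 1>0, CL: 9>1, CR: 5>0, R: -2>-3).
For the Column player, CL strictly dominates R on the remaining rows (a2: -3>-9, a3: -1>-5, a5: 9>8); eliminate R.
Among the remaining strategies, none is strictly dominated by another pure strategy of the same player, so the elimination stops.
Surviving strategies — the Row player: {a2, a3, a5}; the Column player: {L, CL, CR}.

a2, a3, a5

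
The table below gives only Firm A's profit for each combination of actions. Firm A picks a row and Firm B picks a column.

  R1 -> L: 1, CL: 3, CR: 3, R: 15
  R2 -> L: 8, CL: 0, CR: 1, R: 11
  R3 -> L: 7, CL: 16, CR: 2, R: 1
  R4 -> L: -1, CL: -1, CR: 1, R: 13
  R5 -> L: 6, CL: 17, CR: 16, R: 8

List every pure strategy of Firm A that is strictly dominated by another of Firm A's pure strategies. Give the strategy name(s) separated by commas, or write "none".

Nothing dominates R1: R2 at CL (3>0); R3 at CR (3>2); R4 at L (1>-1); R5 at R (15>8).
Nothing dominates R2: R1 at L (8>1); R3 at L (8>7); R4 at L (8>-1); R5 at L (8>6).
R3: no other strategy beats it everywhere (R1 at L (7>1); R2 at CL (16>0); R4 at L (7>-1); R5 at L (7>6)).
R4 is strictly dominated by R1 (L: 1>-1, CL: 3>-1, CR: 3>1, R: 15>13).
R5 is not dominated — it holds its own against R1 at L (6>1); R2 at CL (17>0); R3 at CL (17>16); R4 at L (6>-1).

R4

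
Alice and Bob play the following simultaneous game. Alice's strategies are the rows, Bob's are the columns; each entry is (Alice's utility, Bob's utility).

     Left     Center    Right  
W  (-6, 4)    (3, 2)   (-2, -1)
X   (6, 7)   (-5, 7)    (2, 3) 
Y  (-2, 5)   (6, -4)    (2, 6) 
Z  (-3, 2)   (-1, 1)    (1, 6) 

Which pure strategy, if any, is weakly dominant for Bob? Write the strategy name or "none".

none

Left fails to dominate Right at Y (5<6).
Center fails to dominate Left at W (2<4).
Right fails to dominate Left at W (-1<4).
No single strategy dominates all the others.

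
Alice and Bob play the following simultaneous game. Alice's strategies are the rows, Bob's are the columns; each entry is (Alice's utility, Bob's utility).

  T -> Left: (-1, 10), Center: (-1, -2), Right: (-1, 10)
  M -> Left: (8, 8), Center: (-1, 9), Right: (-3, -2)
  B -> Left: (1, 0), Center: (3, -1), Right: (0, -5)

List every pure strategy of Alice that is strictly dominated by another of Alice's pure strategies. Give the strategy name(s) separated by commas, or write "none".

T

T is strictly dominated by B (Left: 1>-1, Center: 3>-1, Right: 0>-1).
M: no other strategy beats it everywhere (T at Left (8>-1); B at Left (8>1)).
Nothing dominates B: T at Left (1>-1); M at Center (3>-1).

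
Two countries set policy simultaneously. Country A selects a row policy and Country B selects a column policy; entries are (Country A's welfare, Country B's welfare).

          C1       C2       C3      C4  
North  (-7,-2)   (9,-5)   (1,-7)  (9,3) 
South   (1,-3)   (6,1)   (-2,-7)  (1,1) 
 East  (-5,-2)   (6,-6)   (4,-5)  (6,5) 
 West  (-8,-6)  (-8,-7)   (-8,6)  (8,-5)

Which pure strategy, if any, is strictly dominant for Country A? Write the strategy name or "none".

none

North fails to dominate South at C1 (-7<1).
South fails to dominate North at C2 (6<9).
East fails to dominate North at C2 (6<9).
West fails to dominate North at C1 (-8<-7).
No single strategy dominates all the others.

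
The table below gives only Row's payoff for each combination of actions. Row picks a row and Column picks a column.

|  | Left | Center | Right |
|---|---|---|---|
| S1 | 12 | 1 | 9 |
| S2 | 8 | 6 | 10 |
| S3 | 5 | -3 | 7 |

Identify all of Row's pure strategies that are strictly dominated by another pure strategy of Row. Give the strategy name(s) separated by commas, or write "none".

S3

S1 is not dominated — it holds its own against S2 at Left (12>8); S3 at Left (12>5).
Nothing dominates S2: S1 at Center (6>1); S3 at Left (8>5).
S3 is strictly dominated by S1 (Left: 12>5, Center: 1>-3, Right: 9>7).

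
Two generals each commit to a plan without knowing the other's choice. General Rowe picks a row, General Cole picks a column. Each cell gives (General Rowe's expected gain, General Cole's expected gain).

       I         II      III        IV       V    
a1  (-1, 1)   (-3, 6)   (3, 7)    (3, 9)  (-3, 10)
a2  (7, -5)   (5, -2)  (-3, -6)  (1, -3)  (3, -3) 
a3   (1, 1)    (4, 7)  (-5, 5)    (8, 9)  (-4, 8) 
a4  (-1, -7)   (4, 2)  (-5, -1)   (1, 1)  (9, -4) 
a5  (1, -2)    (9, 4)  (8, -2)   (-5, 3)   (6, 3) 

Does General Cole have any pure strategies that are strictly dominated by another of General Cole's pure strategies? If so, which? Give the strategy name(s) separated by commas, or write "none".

I, III

I: dominated, since II does at least as well everywhere (a1: 6>1, a2: -2>-5, a3: 7>1, a4: 2>-7, a5: 4>-2).
II is not dominated — it holds its own against I at a1 (6>1); III at a2 (-2>-6); IV at a2 (-2>-3); V at a2 (-2>-3).
III: dominated, since IV does at least as well everywhere (a1: 9>7, a2: -3>-6, a3: 9>5, a4: 1>-1, a5: 3>-2).
IV is not dominated — it holds its own against I at a1 (9>1); II at a1 (9>6); III at a1 (9>7); V at a2 (-3=-3).
V is not dominated — it holds its own against I at a1 (10>1); II at a1 (10>6); III at a1 (10>7); IV at a1 (10>9).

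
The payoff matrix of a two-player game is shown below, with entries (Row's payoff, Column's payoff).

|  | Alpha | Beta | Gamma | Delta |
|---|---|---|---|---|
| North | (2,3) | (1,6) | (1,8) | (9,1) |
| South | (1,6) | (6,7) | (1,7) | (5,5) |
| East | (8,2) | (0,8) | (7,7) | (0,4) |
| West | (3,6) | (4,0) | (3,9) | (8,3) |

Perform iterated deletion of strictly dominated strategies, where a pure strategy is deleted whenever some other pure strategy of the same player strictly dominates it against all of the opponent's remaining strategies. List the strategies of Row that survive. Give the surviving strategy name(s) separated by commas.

South, East, West

For Column, Gamma strictly dominates Alpha on the remaining rows (North: 8>3, South: 7>6, East: 7>2, West: 9>6); eliminate Alpha.
For Column, Gamma strictly dominates Delta on the remaining rows (North: 8>1, South: 7>5, East: 7>4, West: 9>3); eliminate Delta.
Row's strategy North is strictly dominated by West (Beta: 4>1, Gamma: 3>1) and is removed.
Among the remaining strategies, none is strictly dominated by another pure strategy of the same player, so the elimination stops.
Surviving strategies — Row: {South, East, West}; Column: {Beta, Gamma}.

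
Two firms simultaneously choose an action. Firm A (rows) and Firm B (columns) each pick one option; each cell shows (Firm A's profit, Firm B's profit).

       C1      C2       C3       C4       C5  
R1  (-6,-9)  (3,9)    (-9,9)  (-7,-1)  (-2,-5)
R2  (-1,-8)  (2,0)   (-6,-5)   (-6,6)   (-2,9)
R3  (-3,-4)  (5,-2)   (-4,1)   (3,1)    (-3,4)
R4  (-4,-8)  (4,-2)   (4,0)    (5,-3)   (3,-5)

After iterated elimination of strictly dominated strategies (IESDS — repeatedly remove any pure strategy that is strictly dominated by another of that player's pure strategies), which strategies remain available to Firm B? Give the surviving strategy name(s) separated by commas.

C3

Firm A's strategy R1 is strictly dominated by R4 (C1: -4>-6, C2: 4>3, C3: 4>-9, C4: 5>-7, C5: 3>-2) and is removed.
Column C1 is eliminated: C2 beats it against every remaining row (R2: 0>-8, R3: -2>-4, R4: -2>-8).
Firm A's strategy R2 is strictly dominated by R4 (C2: 4>2, C3: 4>-6, C4: 5>-6, C5: 3>-2) and is removed.
Column C2 is eliminated: C3 beats it against every remaining row (R3: 1>-2, R4: 0>-2).
For Firm A, R4 strictly dominates R3 on the remaining columns (C3: 4>-4, C4: 5>3, C5: 3>-3); eliminate R3.
For Firm B, C3 strictly dominates C4 on the remaining rows (R4: 0>-3); eliminate C4.
Column C5 is eliminated: C3 beats it against every remaining row (R4: 0>-5).
Among the remaining strategies, none is strictly dominated by another pure strategy of the same player, so the elimination stops.
Surviving strategies — Firm A: {R4}; Firm B: {C3}.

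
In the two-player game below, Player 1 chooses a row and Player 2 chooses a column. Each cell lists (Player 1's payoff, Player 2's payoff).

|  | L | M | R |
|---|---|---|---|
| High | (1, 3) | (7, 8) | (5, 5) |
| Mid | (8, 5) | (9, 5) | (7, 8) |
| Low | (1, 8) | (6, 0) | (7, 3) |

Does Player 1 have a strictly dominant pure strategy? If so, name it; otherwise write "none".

none

High fails to dominate Mid at L (1<8).
Mid fails to dominate Low at R (7=7).
Low fails to dominate High at L (1=1).
No single strategy dominates all the others.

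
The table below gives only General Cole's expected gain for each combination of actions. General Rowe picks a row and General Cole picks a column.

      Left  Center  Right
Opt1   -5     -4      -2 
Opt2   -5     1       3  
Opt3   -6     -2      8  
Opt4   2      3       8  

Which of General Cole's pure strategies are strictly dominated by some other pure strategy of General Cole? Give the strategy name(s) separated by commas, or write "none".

Center strictly dominates Left — Opt1: -4>-5, Opt2: 1>-5, Opt3: -2>-6, Opt4: 3>2.
Right strictly dominates Center — Opt1: -2>-4, Opt2: 3>1, Opt3: 8>-2, Opt4: 8>3.
Right: no other strategy beats it everywhere (Left at Opt1 (-2>-5); Center at Opt1 (-2>-4)).

Left, Center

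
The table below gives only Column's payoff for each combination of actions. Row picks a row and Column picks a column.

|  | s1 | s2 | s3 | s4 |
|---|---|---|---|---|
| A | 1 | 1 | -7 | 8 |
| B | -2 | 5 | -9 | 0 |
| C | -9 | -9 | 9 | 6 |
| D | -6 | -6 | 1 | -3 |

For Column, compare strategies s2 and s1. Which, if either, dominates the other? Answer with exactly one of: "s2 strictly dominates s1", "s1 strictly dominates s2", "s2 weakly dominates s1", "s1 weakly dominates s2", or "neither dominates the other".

s2 weakly dominates s1

s2's payoffs vs s1's, by Row's action — A: 1=1, B: 5>-2, C: -9=-9, D: -6=-6.
s2 is at least as good everywhere and strictly better somewhere (tied only at A, C, D), so s2 weakly but not strictly dominates s1.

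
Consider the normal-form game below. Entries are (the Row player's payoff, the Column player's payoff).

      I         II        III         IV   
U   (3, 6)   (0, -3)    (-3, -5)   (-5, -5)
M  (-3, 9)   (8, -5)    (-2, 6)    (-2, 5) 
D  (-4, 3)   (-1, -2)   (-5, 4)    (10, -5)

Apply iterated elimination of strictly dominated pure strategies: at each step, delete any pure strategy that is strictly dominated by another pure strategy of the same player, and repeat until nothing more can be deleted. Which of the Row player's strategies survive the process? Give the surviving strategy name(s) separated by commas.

The Column player's strategy II is strictly dominated by I (U: 6>-3, M: 9>-5, D: 3>-2) and is removed.
The Column player's strategy IV is strictly dominated by I (U: 6>-5, M: 9>5, D: 3>-5) and is removed.
Row D is eliminated: U beats it against every remaining column (I: 3>-4, III: -3>-5).
For the Column player, I strictly dominates III on the remaining rows (U: 6>-5, M: 9>6); eliminate III.
For the Row player, U strictly dominates M on the remaining columns (I: 3>-3); eliminate M.
Among the remaining strategies, none is strictly dominated by another pure strategy of the same player, so the elimination stops.
Surviving strategies — the Row player: {U}; the Column player: {I}.

U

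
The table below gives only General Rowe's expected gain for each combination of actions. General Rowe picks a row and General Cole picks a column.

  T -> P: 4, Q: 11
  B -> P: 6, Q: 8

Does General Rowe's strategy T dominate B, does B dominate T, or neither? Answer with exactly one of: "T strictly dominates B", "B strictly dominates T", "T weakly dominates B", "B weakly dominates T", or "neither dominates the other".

neither dominates the other

T's payoffs vs B's, by General Cole's action — P: 4<6, Q: 11>8.
T does better at Q but worse at P; neither strategy dominates the other.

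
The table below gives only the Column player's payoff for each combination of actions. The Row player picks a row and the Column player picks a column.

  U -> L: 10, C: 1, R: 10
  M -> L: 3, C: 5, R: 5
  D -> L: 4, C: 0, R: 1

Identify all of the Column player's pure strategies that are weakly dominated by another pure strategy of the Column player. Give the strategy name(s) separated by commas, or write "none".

L is not dominated — it holds its own against C at U (10>1); R at D (4>1).
C: dominated, since R does at least as well everywhere (U: 10>1, M: 5=5, D: 1>0).
R: no other strategy beats it everywhere (L at M (5>3); C at U (10>1)).

C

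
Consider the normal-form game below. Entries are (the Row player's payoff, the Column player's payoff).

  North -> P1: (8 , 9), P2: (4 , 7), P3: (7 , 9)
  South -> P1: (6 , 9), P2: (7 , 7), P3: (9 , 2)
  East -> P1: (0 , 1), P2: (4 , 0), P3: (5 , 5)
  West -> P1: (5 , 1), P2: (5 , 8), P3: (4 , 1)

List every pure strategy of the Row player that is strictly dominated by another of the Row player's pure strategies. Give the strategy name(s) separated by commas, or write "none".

North is not dominated — it holds its own against South at P1 (8>6); East at P1 (8>0); West at P1 (8>5).
South: no other strategy beats it everywhere (North at P2 (7>4); East at P1 (6>0); West at P1 (6>5)).
East: dominated, since South does at least as well everywhere (P1: 6>0, P2: 7>4, P3: 9>5).
South strictly dominates West — P1: 6>5, P2: 7>5, P3: 9>4.

East, West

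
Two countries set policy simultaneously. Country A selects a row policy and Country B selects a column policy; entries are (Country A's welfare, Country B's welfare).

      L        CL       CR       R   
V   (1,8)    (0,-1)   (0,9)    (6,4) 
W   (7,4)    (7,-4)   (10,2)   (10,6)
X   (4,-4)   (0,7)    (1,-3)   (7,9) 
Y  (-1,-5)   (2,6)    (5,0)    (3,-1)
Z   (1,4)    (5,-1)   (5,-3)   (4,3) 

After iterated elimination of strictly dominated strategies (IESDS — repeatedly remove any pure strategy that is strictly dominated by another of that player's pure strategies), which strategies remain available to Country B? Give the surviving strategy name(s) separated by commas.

Row V is eliminated: W beats it against every remaining column (L: 7>1, CL: 7>0, CR: 10>0, R: 10>6).
For Country A, W strictly dominates X on the remaining columns (L: 7>4, CL: 7>0, CR: 10>1, R: 10>7); eliminate X.
Country A's strategy Y is strictly dominated by W (L: 7>-1, CL: 7>2, CR: 10>5, R: 10>3) and is removed.
For Country A, W strictly dominates Z on the remaining columns (L: 7>1, CL: 7>5, CR: 10>5, R: 10>4); eliminate Z.
Country B's strategy L is strictly dominated by R (W: 6>4) and is removed.
For Country B, CR strictly dominates CL on the remaining rows (W: 2>-4); eliminate CL.
Column CR is eliminated: R beats it against every remaining row (W: 6>2).
Among the remaining strategies, none is strictly dominated by another pure strategy of the same player, so the elimination stops.
Surviving strategies — Country A: {W}; Country B: {R}.

R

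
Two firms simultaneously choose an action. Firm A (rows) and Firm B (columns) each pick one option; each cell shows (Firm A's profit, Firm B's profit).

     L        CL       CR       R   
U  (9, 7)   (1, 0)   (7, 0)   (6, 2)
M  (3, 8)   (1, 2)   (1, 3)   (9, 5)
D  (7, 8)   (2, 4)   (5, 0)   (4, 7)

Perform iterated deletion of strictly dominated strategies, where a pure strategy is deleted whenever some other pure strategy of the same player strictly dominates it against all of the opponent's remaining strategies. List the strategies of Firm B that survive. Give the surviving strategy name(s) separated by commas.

Firm B's strategy CL is strictly dominated by L (U: 7>0, M: 8>2, D: 8>4) and is removed.
For Firm A, U strictly dominates D on the remaining columns (L: 9>7, CR: 7>5, R: 6>4); eliminate D.
Firm B's strategy CR is strictly dominated by L (U: 7>0, M: 8>3) and is removed.
For Firm B, L strictly dominates R on the remaining rows (U: 7>2, M: 8>5); eliminate R.
Row M is eliminated: U beats it against every remaining column (L: 9>3).
Among the remaining strategies, none is strictly dominated by another pure strategy of the same player, so the elimination stops.
Surviving strategies — Firm A: {U}; Firm B: {L}.

L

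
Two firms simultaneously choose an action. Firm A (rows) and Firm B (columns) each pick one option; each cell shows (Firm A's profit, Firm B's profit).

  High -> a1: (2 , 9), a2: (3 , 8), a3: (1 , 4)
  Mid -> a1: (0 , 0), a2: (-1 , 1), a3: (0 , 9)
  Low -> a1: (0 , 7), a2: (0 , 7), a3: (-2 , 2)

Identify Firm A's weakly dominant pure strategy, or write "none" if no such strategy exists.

High

High vs Mid: a1: 2>0, a2: 3>-1, a3: 1>0.
High vs Low: a1: 2>0, a2: 3>0, a3: 1>-2.
High is at least as good as every other strategy against every opponent action, so it is weakly dominant.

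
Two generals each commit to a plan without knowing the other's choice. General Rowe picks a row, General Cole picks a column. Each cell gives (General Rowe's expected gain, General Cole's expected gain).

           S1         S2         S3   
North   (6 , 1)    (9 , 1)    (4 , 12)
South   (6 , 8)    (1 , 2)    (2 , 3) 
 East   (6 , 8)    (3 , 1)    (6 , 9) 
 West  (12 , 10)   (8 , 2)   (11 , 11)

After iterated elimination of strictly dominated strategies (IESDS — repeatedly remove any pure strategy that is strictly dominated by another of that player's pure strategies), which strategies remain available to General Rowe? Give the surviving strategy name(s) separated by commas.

West

For General Rowe, West strictly dominates South on the remaining columns (S1: 12>6, S2: 8>1, S3: 11>2); eliminate South.
For General Rowe, West strictly dominates East on the remaining columns (S1: 12>6, S2: 8>3, S3: 11>6); eliminate East.
For General Cole, S3 strictly dominates S1 on the remaining rows (North: 12>1, West: 11>10); eliminate S1.
Column S2 is eliminated: S3 beats it against every remaining row (North: 12>1, West: 11>2).
Row North is eliminated: West beats it against every remaining column (S3: 11>4).
Among the remaining strategies, none is strictly dominated by another pure strategy of the same player, so the elimination stops.
Surviving strategies — General Rowe: {West}; General Cole: {S3}.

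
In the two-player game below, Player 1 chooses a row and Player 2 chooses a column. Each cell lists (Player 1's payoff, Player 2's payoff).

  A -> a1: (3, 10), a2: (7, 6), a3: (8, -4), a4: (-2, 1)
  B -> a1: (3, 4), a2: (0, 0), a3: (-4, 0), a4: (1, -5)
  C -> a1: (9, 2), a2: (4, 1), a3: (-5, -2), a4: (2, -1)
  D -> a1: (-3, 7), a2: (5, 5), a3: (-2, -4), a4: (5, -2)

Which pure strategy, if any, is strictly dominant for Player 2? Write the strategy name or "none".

a1 vs a2: A: 10>6, B: 4>0, C: 2>1, D: 7>5.
a1 vs a3: A: 10>-4, B: 4>0, C: 2>-2, D: 7>-4.
a1 vs a4: A: 10>1, B: 4>-5, C: 2>-1, D: 7>-2.
a1 strictly beats every other strategy against every opponent action, so it is strictly dominant.

a1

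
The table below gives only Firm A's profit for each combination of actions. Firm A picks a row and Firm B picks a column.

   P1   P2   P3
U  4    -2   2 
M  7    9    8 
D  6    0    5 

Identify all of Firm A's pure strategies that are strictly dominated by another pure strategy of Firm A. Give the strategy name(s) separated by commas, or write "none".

U, D

U is strictly dominated by M (P1: 7>4, P2: 9>-2, P3: 8>2).
M: no other strategy beats it everywhere (U at P1 (7>4); D at P1 (7>6)).
D: dominated, since M does at least as well everywhere (P1: 7>6, P2: 9>0, P3: 8>5).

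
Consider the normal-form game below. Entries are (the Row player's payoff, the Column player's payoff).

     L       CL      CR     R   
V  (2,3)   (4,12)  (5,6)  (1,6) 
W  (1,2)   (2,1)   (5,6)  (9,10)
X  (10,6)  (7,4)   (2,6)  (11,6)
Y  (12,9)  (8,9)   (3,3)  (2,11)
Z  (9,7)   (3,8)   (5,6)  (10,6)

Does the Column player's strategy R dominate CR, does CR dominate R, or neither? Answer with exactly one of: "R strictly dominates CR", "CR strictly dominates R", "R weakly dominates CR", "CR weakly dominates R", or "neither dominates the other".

R weakly dominates CR

R's payoffs vs CR's, by the Row player's action — V: 6=6, W: 10>6, X: 6=6, Y: 11>3, Z: 6=6.
R is at least as good everywhere and strictly better somewhere (tied only at V, X, Z), so R weakly but not strictly dominates CR.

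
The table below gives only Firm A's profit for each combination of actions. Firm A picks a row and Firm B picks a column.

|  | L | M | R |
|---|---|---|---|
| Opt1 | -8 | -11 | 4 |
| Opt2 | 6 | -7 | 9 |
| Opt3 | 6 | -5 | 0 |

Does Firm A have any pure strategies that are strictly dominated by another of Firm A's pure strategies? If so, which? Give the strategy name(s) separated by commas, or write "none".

Opt1

Opt2 strictly dominates Opt1 — L: 6>-8, M: -7>-11, R: 9>4.
Nothing dominates Opt2: Opt1 at L (6>-8); Opt3 at L (6=6).
Opt3 is not dominated — it holds its own against Opt1 at L (6>-8); Opt2 at L (6=6).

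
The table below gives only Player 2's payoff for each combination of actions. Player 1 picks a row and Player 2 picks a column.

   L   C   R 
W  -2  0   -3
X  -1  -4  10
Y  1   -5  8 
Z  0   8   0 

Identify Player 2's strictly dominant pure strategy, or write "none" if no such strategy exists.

none

L fails to dominate C at W (-2<0).
C fails to dominate L at X (-4<-1).
R fails to dominate L at W (-3<-2).
No single strategy dominates all the others.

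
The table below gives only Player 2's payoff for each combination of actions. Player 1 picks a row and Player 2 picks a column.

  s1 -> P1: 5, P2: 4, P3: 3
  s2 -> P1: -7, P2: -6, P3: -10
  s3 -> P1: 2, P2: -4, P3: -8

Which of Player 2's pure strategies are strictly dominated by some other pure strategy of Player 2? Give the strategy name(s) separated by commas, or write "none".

P1: no other strategy beats it everywhere (P2 at s1 (5>4); P3 at s1 (5>3)).
Nothing dominates P2: P1 at s2 (-6>-7); P3 at s1 (4>3).
P1 strictly dominates P3 — s1: 5>3, s2: -7>-10, s3: 2>-8.

P3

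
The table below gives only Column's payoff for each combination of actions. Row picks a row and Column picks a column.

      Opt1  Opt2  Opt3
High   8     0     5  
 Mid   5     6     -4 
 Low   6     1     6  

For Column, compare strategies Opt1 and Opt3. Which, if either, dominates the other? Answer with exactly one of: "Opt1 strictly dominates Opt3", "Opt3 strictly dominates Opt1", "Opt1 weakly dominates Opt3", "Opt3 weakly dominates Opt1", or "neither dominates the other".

Opt1 weakly dominates Opt3

Opt1's payoffs vs Opt3's, by Row's action — High: 8>5, Mid: 5>-4, Low: 6=6.
Opt1 is at least as good everywhere and strictly better somewhere (tied only at Low), so Opt1 weakly but not strictly dominates Opt3.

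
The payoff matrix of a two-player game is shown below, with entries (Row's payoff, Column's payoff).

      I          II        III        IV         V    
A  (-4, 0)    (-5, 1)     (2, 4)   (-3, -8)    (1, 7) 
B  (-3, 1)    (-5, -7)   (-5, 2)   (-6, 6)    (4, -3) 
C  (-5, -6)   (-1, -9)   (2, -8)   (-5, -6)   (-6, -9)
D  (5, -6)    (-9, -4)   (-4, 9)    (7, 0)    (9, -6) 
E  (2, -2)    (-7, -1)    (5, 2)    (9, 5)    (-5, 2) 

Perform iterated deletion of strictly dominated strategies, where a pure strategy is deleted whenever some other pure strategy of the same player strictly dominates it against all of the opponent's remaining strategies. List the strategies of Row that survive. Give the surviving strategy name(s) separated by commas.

A, D, E

For Column, III strictly dominates II on the remaining rows (A: 4>1, B: 2>-7, C: -8>-9, D: 9>-4, E: 2>-1); eliminate II.
Row B is eliminated: D beats it against every remaining column (I: 5>-3, III: -4>-5, IV: 7>-6, V: 9>4).
Row C is eliminated: E beats it against every remaining column (I: 2>-5, III: 5>2, IV: 9>-5, V: -5>-6).
For Column, III strictly dominates I on the remaining rows (A: 4>0, D: 9>-6, E: 2>-2); eliminate I.
Among the remaining strategies, none is strictly dominated by another pure strategy of the same player, so the elimination stops.
Surviving strategies — Row: {A, D, E}; Column: {III, IV, V}.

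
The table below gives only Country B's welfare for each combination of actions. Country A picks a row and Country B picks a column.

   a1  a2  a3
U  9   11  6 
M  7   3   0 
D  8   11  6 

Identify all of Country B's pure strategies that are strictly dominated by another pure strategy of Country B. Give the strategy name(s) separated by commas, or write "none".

a1 is not dominated — it holds its own against a2 at M (7>3); a3 at U (9>6).
a2: no other strategy beats it everywhere (a1 at U (11>9); a3 at U (11>6)).
a1 strictly dominates a3 — U: 9>6, M: 7>0, D: 8>6.

a3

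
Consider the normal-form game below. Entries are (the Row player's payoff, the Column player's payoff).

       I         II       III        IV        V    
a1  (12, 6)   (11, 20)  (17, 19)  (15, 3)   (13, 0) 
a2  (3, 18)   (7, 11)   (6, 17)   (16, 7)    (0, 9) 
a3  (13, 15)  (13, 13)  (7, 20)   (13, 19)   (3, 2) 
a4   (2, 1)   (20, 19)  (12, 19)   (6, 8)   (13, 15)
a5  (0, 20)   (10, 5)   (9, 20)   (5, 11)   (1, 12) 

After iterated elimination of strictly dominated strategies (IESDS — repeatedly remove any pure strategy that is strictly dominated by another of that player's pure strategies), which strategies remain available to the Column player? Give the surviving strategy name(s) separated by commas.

For the Row player, a1 strictly dominates a5 on the remaining columns (I: 12>0, II: 11>10, III: 17>9, IV: 15>5, V: 13>1); eliminate a5.
For the Column player, III strictly dominates IV on the remaining rows (a1: 19>3, a2: 17>7, a3: 20>19, a4: 19>8); eliminate IV.
For the Row player, a1 strictly dominates a2 on the remaining columns (I: 12>3, II: 11>7, III: 17>6, V: 13>0); eliminate a2.
Column I is eliminated: III beats it against every remaining row (a1: 19>6, a3: 20>15, a4: 19>1).
Row a3 is eliminated: a4 beats it against every remaining column (II: 20>13, III: 12>7, V: 13>3).
For the Column player, II strictly dominates V on the remaining rows (a1: 20>0, a4: 19>15); eliminate V.
Among the remaining strategies, none is strictly dominated by another pure strategy of the same player, so the elimination stops.
Surviving strategies — the Row player: {a1, a4}; the Column player: {II, III}.

II, III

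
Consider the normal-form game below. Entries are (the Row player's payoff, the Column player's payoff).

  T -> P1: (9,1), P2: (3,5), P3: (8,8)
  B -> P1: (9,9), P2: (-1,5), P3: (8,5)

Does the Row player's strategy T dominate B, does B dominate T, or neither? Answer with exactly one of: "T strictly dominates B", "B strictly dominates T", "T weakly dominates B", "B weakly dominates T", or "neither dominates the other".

T weakly dominates B

T's payoffs vs B's, by the Column player's action — P1: 9=9, P2: 3>-1, P3: 8=8.
T is at least as good everywhere and strictly better somewhere (tied only at P1, P3), so T weakly but not strictly dominates B.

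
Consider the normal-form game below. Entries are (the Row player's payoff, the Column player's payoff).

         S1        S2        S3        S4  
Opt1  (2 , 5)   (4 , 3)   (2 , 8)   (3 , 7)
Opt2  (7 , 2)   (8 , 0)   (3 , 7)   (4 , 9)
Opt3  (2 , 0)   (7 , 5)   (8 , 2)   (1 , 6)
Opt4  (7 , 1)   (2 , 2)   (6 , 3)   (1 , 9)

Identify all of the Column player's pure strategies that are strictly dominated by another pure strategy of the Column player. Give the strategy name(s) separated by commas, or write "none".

S1, S2

S1 is strictly dominated by S3 (Opt1: 8>5, Opt2: 7>2, Opt3: 2>0, Opt4: 3>1).
S2 is strictly dominated by S4 (Opt1: 7>3, Opt2: 9>0, Opt3: 6>5, Opt4: 9>2).
S3 is not dominated — it holds its own against S1 at Opt1 (8>5); S2 at Opt1 (8>3); S4 at Opt1 (8>7).
S4: no other strategy beats it everywhere (S1 at Opt1 (7>5); S2 at Opt1 (7>3); S3 at Opt2 (9>7)).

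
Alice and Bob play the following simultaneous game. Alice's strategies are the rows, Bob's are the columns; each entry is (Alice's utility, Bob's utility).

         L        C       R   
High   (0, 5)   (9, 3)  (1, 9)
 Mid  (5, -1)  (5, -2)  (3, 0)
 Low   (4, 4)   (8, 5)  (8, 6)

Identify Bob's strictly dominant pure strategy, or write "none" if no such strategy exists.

R vs L: High: 9>5, Mid: 0>-1, Low: 6>4.
R vs C: High: 9>3, Mid: 0>-2, Low: 6>5.
R strictly beats every other strategy against every opponent action, so it is strictly dominant.

R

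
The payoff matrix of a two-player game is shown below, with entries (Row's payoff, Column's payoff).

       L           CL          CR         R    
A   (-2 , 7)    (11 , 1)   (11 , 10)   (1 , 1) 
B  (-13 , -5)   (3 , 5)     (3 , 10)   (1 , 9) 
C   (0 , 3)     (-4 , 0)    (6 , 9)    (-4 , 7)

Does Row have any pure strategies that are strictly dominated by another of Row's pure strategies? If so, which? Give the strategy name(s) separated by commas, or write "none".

none

A: no other strategy beats it everywhere (B at L (-2>-13); C at CL (11>-4)).
Nothing dominates B: A at R (1=1); C at CL (3>-4).
C: no other strategy beats it everywhere (A at L (0>-2); B at L (0>-13)).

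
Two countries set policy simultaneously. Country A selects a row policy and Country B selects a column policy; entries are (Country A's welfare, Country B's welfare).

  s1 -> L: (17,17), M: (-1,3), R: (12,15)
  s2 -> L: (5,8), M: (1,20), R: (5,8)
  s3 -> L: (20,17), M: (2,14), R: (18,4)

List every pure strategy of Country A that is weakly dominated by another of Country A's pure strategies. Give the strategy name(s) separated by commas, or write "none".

s1 is weakly dominated by s3 (L: 20>17, M: 2>-1, R: 18>12).
s2 is weakly dominated by s3 (L: 20>5, M: 2>1, R: 18>5).
Nothing dominates s3: s1 at L (20>17); s2 at L (20>5).

s1, s2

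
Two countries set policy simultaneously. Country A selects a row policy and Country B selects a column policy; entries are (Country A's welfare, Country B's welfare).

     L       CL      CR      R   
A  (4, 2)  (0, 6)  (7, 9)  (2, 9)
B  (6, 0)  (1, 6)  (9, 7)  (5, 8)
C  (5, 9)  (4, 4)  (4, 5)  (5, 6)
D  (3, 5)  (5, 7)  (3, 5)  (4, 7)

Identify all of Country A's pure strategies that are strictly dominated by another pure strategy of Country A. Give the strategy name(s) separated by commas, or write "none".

A

A: dominated, since B does at least as well everywhere (L: 6>4, CL: 1>0, CR: 9>7, R: 5>2).
B is not dominated — it holds its own against A at L (6>4); C at L (6>5); D at L (6>3).
C is not dominated — it holds its own against A at L (5>4); B at CL (4>1); D at L (5>3).
D: no other strategy beats it everywhere (A at CL (5>0); B at CL (5>1); C at CL (5>4)).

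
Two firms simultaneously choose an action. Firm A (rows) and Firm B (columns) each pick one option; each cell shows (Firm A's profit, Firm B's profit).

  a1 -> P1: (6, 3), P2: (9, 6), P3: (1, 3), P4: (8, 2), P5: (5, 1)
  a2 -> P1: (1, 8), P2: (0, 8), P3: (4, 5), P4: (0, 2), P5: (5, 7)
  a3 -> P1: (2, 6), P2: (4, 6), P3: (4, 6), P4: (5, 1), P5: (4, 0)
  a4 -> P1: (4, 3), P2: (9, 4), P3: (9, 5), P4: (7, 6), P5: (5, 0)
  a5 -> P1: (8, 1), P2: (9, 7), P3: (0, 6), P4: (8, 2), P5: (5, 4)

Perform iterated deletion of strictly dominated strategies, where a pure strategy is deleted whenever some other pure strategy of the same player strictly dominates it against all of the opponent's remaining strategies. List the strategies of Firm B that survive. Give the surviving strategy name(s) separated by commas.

Firm A's strategy a3 is strictly dominated by a4 (P1: 4>2, P2: 9>4, P3: 9>4, P4: 7>5, P5: 5>4) and is removed.
For Firm B, P2 strictly dominates P5 on the remaining rows (a1: 6>1, a2: 8>7, a4: 4>0, a5: 7>4); eliminate P5.
Row a2 is eliminated: a4 beats it against every remaining column (P1: 4>1, P2: 9>0, P3: 9>4, P4: 7>0).
For Firm B, P2 strictly dominates P1 on the remaining rows (a1: 6>3, a4: 4>3, a5: 7>1); eliminate P1.
Among the remaining strategies, none is strictly dominated by another pure strategy of the same player, so the elimination stops.
Surviving strategies — Firm A: {a1, a4, a5}; Firm B: {P2, P3, P4}.

P2, P3, P4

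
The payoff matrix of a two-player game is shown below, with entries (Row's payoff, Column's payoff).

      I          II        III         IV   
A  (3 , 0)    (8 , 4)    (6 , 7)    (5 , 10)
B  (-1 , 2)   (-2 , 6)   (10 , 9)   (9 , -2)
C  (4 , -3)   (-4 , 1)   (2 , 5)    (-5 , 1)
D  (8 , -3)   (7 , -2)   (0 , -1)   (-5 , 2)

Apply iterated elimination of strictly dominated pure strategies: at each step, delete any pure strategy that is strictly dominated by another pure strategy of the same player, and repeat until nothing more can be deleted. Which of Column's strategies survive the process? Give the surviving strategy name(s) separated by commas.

III

For Column, II strictly dominates I on the remaining rows (A: 4>0, B: 6>2, C: 1>-3, D: -2>-3); eliminate I.
Row's strategy C is strictly dominated by A (II: 8>-4, III: 6>2, IV: 5>-5) and is removed.
For Row, A strictly dominates D on the remaining columns (II: 8>7, III: 6>0, IV: 5>-5); eliminate D.
Column II is eliminated: III beats it against every remaining row (A: 7>4, B: 9>6).
Row A is eliminated: B beats it against every remaining column (III: 10>6, IV: 9>5).
For Column, III strictly dominates IV on the remaining rows (B: 9>-2); eliminate IV.
Among the remaining strategies, none is strictly dominated by another pure strategy of the same player, so the elimination stops.
Surviving strategies — Row: {B}; Column: {III}.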